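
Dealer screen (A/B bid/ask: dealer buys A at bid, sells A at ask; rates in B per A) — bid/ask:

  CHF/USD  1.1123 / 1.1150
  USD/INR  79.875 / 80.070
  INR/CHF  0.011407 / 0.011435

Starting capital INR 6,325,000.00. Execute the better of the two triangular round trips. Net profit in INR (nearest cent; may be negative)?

Net profit: INR 85,099.63

Best loop INR → CHF → USD → INR:
INR 6,325,000.00 × 0.011407 (sell INR at bid) = CHF 72,149.28
CHF 72,149.28 × 1.1123 (sell CHF at bid) = USD 80,251.64
USD 80,251.64 × 79.875 (sell USD at bid) = INR 6,410,099.63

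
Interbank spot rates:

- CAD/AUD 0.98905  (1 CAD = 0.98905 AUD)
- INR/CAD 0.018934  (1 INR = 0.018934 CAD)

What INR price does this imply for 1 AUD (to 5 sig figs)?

1 AUD ÷ 0.98905 = 1.01107 CAD
1.01107 CAD ÷ 0.018934 = 53.3998 INR

AUD/INR = 53.400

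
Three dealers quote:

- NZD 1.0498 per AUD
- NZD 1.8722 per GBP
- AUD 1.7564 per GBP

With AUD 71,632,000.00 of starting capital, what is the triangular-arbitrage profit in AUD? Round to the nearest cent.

Profit: AUD 1,100,634.89

Profitable loop is AUD → GBP → NZD → AUD:
AUD 71,632,000.00 ÷ 1.7564 = GBP 40,783,420.63
GBP 40,783,420.63 × 1.8722 = NZD 76,354,720.11
NZD 76,354,720.11 ÷ 1.0498 = AUD 72,732,634.89
Profit = AUD 72,732,634.89 − AUD 71,632,000.00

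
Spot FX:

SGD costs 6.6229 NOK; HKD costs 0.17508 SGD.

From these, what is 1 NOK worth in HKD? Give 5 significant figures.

1 NOK ÷ 6.6229 = 0.150991 SGD
0.150991 SGD ÷ 0.17508 = 0.862413 HKD

NOK/HKD = 0.86241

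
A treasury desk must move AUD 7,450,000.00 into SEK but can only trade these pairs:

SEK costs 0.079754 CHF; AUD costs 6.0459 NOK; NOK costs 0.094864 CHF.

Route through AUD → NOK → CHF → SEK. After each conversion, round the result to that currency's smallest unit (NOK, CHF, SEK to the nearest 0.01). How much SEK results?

SEK 53,575,494.90

AUD 7,450,000.00 × 6.0459 = NOK 45,041,955.00
NOK 45,041,955.00 × 0.094864 = CHF 4,272,860.02
CHF 4,272,860.02 ÷ 0.079754 = SEK 53,575,494.90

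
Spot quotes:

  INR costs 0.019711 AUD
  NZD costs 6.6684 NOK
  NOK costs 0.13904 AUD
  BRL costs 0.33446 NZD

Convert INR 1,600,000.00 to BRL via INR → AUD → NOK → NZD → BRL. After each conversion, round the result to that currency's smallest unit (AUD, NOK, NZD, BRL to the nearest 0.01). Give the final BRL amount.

BRL 101,700.50

INR 1,600,000.00 × 0.019711 = AUD 31,537.60
AUD 31,537.60 ÷ 0.13904 = NOK 226,823.94
NOK 226,823.94 ÷ 6.6684 = NZD 34,014.75
NZD 34,014.75 ÷ 0.33446 = BRL 101,700.50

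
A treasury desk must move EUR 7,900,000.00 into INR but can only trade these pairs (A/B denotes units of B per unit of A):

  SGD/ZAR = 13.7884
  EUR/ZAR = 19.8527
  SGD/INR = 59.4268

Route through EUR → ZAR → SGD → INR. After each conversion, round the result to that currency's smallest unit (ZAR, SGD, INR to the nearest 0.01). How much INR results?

EUR 7,900,000.00 × 19.8527 = ZAR 156,836,330.00
ZAR 156,836,330.00 ÷ 13.7884 = SGD 11,374,512.63
SGD 11,374,512.63 × 59.4268 = INR 675,950,887.16

INR 675,950,887.16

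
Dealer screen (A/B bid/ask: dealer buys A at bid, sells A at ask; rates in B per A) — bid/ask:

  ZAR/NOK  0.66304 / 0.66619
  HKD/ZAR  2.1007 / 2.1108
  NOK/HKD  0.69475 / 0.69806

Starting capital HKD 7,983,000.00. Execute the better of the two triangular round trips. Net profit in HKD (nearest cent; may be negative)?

Net profit: HKD 149,576.96

Best loop HKD → NOK → ZAR → HKD:
HKD 7,983,000.00 ÷ 0.69806 (buy NOK at ask) = NOK 11,435,979.72
NOK 11,435,979.72 ÷ 0.66619 (buy ZAR at ask) = ZAR 17,166,243.44
ZAR 17,166,243.44 ÷ 2.1108 (buy HKD at ask) = HKD 8,132,576.96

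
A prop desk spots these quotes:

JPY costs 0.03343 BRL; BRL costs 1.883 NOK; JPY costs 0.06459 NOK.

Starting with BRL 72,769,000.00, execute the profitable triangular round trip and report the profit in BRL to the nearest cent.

Profitable loop is BRL → JPY → NOK → BRL:
BRL 72,769,000.00 ÷ 0.03343 = JPY 2,176,757,404
JPY 2,176,757,404 × 0.06459 = NOK 140,596,760.69
NOK 140,596,760.69 ÷ 1.883 = BRL 74,666,362.56
Profit = BRL 74,666,362.56 − BRL 72,769,000.00

Profit: BRL 1,897,362.56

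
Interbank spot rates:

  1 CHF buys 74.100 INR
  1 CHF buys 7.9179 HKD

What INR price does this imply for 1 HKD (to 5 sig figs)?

1 HKD ÷ 7.9179 = 0.126296 CHF
0.126296 CHF × 74.100 = 9.35854 INR

HKD/INR = 9.3585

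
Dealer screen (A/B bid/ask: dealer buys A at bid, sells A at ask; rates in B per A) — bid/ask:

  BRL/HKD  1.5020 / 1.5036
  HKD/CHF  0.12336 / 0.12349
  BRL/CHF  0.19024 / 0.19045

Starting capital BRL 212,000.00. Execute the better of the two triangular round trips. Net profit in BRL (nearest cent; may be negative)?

Best loop BRL → CHF → HKD → BRL:
BRL 212,000.00 × 0.19024 (sell BRL at bid) = CHF 40,330.88
CHF 40,330.88 ÷ 0.12349 (buy HKD at ask) = HKD 326,592.27
HKD 326,592.27 ÷ 1.5036 (buy BRL at ask) = BRL 217,206.89

Net profit: BRL 5,206.89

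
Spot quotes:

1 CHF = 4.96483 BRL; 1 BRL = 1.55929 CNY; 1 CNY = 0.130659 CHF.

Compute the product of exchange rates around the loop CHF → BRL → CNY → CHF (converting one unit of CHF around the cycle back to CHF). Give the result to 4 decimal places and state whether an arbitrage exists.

1.0115 (arbitrage exists)

Around CHF → BRL → CNY → CHF: 1 × 4.96483 × 1.55929 × 0.130659 = 1.011511
Product > 1; profitable direction is CHF → BRL → CNY → CHF.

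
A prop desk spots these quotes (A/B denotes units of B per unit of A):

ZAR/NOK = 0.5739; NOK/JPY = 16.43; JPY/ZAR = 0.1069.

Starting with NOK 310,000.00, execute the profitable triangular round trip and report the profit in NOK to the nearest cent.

Profit: NOK 2,473.50

Profitable loop is NOK → JPY → ZAR → NOK:
NOK 310,000.00 × 16.43 = JPY 5,093,300
JPY 5,093,300 × 0.1069 = ZAR 544,473.77
ZAR 544,473.77 × 0.5739 = NOK 312,473.50
Profit = NOK 312,473.50 − NOK 310,000.00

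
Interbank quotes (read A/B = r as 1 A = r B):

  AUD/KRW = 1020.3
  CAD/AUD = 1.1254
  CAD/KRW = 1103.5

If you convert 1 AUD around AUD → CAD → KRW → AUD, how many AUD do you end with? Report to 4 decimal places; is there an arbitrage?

Around AUD → CAD → KRW → AUD: 1 ÷ 1.1254 × 1103.5 ÷ 1020.3 = 0.961031
Product < 1; profitable direction is AUD → KRW → CAD → AUD.

0.9610 (arbitrage exists)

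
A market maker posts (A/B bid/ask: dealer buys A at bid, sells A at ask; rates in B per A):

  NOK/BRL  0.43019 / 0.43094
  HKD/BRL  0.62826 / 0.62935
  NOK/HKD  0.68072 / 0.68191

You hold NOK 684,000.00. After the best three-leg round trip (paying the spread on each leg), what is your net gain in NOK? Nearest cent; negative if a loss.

Best loop NOK → BRL → HKD → NOK:
NOK 684,000.00 × 0.43019 (sell NOK at bid) = BRL 294,249.96
BRL 294,249.96 ÷ 0.62935 (buy HKD at ask) = HKD 467,545.82
HKD 467,545.82 ÷ 0.68191 (buy NOK at ask) = NOK 685,641.53

Net profit: NOK 1,641.53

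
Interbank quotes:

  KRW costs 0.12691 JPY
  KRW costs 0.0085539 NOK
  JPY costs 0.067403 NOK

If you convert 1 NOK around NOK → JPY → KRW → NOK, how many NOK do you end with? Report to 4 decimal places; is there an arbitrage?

1.0000 (no arbitrage)

Around NOK → JPY → KRW → NOK: 1 ÷ 0.067403 ÷ 0.12691 × 0.0085539 = 0.999975
Product ≈ 1 (deviation 0.003%, within rounding noise).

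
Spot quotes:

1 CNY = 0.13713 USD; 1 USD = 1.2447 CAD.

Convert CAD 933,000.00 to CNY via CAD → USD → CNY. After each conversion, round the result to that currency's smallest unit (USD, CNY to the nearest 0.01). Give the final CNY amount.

CAD 933,000.00 ÷ 1.2447 = USD 749,578.21
USD 749,578.21 ÷ 0.13713 = CNY 5,466,186.90

CNY 5,466,186.90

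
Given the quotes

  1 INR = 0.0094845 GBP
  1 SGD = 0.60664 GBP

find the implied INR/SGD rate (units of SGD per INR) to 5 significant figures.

1 INR × 0.0094845 = 0.0094845 GBP
0.0094845 GBP ÷ 0.60664 = 0.0156345 SGD

INR/SGD = 0.015634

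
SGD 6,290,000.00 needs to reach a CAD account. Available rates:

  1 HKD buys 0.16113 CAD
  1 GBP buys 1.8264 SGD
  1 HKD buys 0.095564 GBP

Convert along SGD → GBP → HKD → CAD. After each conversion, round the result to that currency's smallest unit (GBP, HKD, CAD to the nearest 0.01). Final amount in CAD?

SGD 6,290,000.00 ÷ 1.8264 = GBP 3,443,933.42
GBP 3,443,933.42 ÷ 0.095564 = HKD 36,037,978.95
HKD 36,037,978.95 × 0.16113 = CAD 5,806,799.55

CAD 5,806,799.55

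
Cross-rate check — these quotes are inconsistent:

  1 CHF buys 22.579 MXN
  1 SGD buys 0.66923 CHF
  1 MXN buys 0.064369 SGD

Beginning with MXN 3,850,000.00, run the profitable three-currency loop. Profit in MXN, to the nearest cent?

Profit: MXN 108,255.85

Profitable loop is MXN → CHF → SGD → MXN:
MXN 3,850,000.00 ÷ 22.579 = CHF 170,512.42
CHF 170,512.42 ÷ 0.66923 = SGD 254,788.97
SGD 254,788.97 ÷ 0.064369 = MXN 3,958,255.85
Profit = MXN 3,958,255.85 − MXN 3,850,000.00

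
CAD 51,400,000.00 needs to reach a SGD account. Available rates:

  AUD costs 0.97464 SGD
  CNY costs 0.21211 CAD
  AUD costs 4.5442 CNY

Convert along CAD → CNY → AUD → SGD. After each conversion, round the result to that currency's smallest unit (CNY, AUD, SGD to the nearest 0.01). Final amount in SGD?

SGD 51,974,314.36

CAD 51,400,000.00 ÷ 0.21211 = CNY 242,327,094.43
CNY 242,327,094.43 ÷ 4.5442 = AUD 53,326,678.94
AUD 53,326,678.94 × 0.97464 = SGD 51,974,314.36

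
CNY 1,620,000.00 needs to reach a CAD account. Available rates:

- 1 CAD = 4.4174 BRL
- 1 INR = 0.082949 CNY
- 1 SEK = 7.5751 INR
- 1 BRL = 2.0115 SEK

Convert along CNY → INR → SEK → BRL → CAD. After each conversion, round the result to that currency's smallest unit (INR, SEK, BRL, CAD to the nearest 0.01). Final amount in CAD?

CAD 290,154.11

CNY 1,620,000.00 ÷ 0.082949 = INR 19,530,072.70
INR 19,530,072.70 ÷ 7.5751 = SEK 2,578,193.38
SEK 2,578,193.38 ÷ 2.0115 = BRL 1,281,726.76
BRL 1,281,726.76 ÷ 4.4174 = CAD 290,154.11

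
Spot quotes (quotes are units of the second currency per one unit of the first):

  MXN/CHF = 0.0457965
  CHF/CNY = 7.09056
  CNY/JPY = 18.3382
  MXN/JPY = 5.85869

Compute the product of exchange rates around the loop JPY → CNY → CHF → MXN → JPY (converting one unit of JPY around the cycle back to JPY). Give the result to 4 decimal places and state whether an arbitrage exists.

0.9839 (arbitrage exists)

Around JPY → CNY → CHF → MXN → JPY: 1 ÷ 18.3382 ÷ 7.09056 ÷ 0.0457965 × 5.85869 = 0.983855
Product < 1; profitable direction is JPY → MXN → CHF → CNY → JPY.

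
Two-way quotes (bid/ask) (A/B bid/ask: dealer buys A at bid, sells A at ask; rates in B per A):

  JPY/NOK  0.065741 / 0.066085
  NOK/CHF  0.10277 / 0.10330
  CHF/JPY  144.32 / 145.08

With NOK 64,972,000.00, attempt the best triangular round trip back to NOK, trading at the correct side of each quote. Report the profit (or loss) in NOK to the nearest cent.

Best loop NOK → JPY → CHF → NOK:
NOK 64,972,000.00 ÷ 0.066085 (buy JPY at ask) = JPY 983,158,054
JPY 983,158,054 ÷ 145.08 (buy CHF at ask) = CHF 6,776,661.52
CHF 6,776,661.52 ÷ 0.10330 (buy NOK at ask) = NOK 65,601,757.26

Net profit: NOK 629,757.26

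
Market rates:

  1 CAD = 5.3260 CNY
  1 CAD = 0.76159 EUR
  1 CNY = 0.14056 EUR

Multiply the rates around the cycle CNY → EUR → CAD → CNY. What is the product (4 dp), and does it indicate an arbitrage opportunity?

Around CNY → EUR → CAD → CNY: 1 × 0.14056 ÷ 0.76159 × 5.3260 = 0.982973
Product < 1; profitable direction is CNY → CAD → EUR → CNY.

0.9830 (arbitrage exists)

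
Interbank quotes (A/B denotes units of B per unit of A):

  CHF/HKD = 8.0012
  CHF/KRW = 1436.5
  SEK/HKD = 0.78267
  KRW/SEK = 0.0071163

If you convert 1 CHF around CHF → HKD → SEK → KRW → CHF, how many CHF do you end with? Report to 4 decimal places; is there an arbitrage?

1.0000 (no arbitrage)

Around CHF → HKD → SEK → KRW → CHF: 1 × 8.0012 ÷ 0.78267 ÷ 0.0071163 ÷ 1436.5 = 1.000038
Product ≈ 1 (deviation 0.004%, within rounding noise).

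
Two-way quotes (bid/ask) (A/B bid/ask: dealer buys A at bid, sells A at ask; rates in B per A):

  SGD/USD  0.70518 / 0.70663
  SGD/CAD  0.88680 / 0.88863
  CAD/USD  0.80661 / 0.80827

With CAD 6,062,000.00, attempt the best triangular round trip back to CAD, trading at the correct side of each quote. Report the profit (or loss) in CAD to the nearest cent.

Best loop CAD → USD → SGD → CAD:
CAD 6,062,000.00 × 0.80661 (sell CAD at bid) = USD 4,889,669.82
USD 4,889,669.82 ÷ 0.70663 (buy SGD at ask) = SGD 6,919,703.13
SGD 6,919,703.13 × 0.88680 (sell SGD at bid) = CAD 6,136,392.73

Net profit: CAD 74,392.73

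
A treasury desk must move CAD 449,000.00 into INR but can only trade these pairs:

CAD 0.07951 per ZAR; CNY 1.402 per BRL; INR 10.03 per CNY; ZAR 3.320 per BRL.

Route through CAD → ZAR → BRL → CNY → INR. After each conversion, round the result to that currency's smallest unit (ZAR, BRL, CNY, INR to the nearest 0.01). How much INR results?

CAD 449,000.00 ÷ 0.07951 = ZAR 5,647,088.42
ZAR 5,647,088.42 ÷ 3.320 = BRL 1,700,930.25
BRL 1,700,930.25 × 1.402 = CNY 2,384,704.21
CNY 2,384,704.21 × 10.03 = INR 23,918,583.23

INR 23,918,583.23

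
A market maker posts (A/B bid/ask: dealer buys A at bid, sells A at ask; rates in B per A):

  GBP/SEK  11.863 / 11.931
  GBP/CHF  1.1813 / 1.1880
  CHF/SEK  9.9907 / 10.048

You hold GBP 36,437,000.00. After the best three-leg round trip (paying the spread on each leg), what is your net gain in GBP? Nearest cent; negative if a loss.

Best loop GBP → SEK → CHF → GBP:
GBP 36,437,000.00 × 11.863 (sell GBP at bid) = SEK 432,252,131.00
SEK 432,252,131.00 ÷ 10.048 (buy CHF at ask) = CHF 43,018,723.23
CHF 43,018,723.23 ÷ 1.1880 (buy GBP at ask) = GBP 36,211,046.49

Net result: GBP -225,953.51 (no profitable arbitrage after spreads)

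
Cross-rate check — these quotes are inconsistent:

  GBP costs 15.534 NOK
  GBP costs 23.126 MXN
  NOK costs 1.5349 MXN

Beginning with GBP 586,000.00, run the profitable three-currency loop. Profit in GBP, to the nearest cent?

Profit: GBP 18,171.84

Profitable loop is GBP → NOK → MXN → GBP:
GBP 586,000.00 × 15.534 = NOK 9,102,924.00
NOK 9,102,924.00 × 1.5349 = MXN 13,972,078.05
MXN 13,972,078.05 ÷ 23.126 = GBP 604,171.84
Profit = GBP 604,171.84 − GBP 586,000.00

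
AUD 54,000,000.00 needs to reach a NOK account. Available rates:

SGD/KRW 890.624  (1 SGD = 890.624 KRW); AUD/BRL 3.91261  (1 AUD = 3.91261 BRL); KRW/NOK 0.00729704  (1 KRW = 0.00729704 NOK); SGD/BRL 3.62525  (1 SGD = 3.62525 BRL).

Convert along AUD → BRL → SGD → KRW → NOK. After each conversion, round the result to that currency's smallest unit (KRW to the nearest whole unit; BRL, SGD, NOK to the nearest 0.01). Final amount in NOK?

NOK 378,759,452.52

AUD 54,000,000.00 × 3.91261 = BRL 211,280,940.00
BRL 211,280,940.00 ÷ 3.62525 = SGD 58,280,377.90
SGD 58,280,377.90 × 890.624 = KRW 51,905,903,287
KRW 51,905,903,287 × 0.00729704 = NOK 378,759,452.52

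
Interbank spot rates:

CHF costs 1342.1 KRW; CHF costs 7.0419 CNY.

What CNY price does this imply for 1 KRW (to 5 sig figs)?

1 KRW ÷ 1342.1 = 0.000745101 CHF
0.000745101 CHF × 7.0419 = 0.00524693 CNY

KRW/CNY = 0.0052469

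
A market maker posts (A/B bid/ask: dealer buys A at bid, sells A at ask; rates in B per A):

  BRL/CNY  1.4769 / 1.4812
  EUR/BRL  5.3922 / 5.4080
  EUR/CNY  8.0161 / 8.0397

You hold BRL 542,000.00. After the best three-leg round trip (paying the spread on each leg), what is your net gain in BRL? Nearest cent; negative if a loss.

Net profit: BRL 390.44

Best loop BRL → EUR → CNY → BRL:
BRL 542,000.00 ÷ 5.4080 (buy EUR at ask) = EUR 100,221.89
EUR 100,221.89 × 8.0161 (sell EUR at bid) = CNY 803,388.72
CNY 803,388.72 ÷ 1.4812 (buy BRL at ask) = BRL 542,390.44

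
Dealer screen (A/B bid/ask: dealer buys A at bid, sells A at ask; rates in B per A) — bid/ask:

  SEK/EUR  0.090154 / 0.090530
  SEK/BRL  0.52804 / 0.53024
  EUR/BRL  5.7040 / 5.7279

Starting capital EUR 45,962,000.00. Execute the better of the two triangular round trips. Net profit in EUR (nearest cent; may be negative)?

Best loop EUR → SEK → BRL → EUR:
EUR 45,962,000.00 ÷ 0.090530 (buy SEK at ask) = SEK 507,699,105.27
SEK 507,699,105.27 × 0.52804 (sell SEK at bid) = BRL 268,085,435.55
BRL 268,085,435.55 ÷ 5.7279 (buy EUR at ask) = EUR 46,803,442.02

Net profit: EUR 841,442.02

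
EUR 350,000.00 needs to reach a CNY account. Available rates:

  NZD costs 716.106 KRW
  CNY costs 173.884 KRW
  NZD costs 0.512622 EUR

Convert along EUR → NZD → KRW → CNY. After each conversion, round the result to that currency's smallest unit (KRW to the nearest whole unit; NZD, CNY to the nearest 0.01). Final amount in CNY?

CNY 2,811,826.34

EUR 350,000.00 ÷ 0.512622 = NZD 682,764.30
NZD 682,764.30 × 716.106 = KRW 488,931,612
KRW 488,931,612 ÷ 173.884 = CNY 2,811,826.34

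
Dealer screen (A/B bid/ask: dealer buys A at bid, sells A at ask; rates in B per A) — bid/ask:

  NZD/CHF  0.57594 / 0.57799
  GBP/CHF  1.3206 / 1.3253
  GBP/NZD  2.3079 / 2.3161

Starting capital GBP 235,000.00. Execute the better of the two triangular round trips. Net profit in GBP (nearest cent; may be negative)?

Best loop GBP → NZD → CHF → GBP:
GBP 235,000.00 × 2.3079 (sell GBP at bid) = NZD 542,356.50
NZD 542,356.50 × 0.57594 (sell NZD at bid) = CHF 312,364.80
CHF 312,364.80 ÷ 1.3253 (buy GBP at ask) = GBP 235,693.66

Net profit: GBP 693.66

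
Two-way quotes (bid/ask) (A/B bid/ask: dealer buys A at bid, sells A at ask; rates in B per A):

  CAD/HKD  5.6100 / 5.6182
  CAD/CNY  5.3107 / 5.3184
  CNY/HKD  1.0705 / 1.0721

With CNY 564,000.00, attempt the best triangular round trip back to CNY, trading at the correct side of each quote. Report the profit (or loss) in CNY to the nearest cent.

Best loop CNY → HKD → CAD → CNY:
CNY 564,000.00 × 1.0705 (sell CNY at bid) = HKD 603,762.00
HKD 603,762.00 ÷ 5.6182 (buy CAD at ask) = CAD 107,465.38
CAD 107,465.38 × 5.3107 (sell CAD at bid) = CNY 570,716.40

Net profit: CNY 6,716.40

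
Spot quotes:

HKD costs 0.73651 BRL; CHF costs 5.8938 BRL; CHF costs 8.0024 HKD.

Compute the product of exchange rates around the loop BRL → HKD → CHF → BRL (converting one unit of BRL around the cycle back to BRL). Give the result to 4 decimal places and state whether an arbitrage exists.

Around BRL → HKD → CHF → BRL: 1 ÷ 0.73651 ÷ 8.0024 × 5.8938 = 0.999992
Product ≈ 1 (deviation 0.001%, within rounding noise).

1.0000 (no arbitrage)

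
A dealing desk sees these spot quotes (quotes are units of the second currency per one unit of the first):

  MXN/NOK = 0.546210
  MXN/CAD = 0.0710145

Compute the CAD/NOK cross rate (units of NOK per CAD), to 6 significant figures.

CAD/NOK = 7.69153

1 CAD ÷ 0.0710145 = 14.0816 MXN
14.0816 MXN × 0.546210 = 7.69153 NOK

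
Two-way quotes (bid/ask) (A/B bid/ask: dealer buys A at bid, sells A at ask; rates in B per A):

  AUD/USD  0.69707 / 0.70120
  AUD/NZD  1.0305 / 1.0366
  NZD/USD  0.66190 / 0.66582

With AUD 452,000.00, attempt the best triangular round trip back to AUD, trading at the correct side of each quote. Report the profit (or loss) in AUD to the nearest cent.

Net profit: AUD 4,506.31

Best loop AUD → USD → NZD → AUD:
AUD 452,000.00 × 0.69707 (sell AUD at bid) = USD 315,075.64
USD 315,075.64 ÷ 0.66582 (buy NZD at ask) = NZD 473,214.44
NZD 473,214.44 ÷ 1.0366 (buy AUD at ask) = AUD 456,506.31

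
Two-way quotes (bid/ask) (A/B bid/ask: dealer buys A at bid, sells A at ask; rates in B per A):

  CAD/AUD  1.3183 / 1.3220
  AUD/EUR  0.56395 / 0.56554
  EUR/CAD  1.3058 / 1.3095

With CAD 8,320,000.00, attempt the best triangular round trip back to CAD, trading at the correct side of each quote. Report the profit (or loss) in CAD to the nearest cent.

Best loop CAD → EUR → AUD → CAD:
CAD 8,320,000.00 ÷ 1.3095 (buy EUR at ask) = EUR 6,353,570.06
EUR 6,353,570.06 ÷ 0.56554 (buy AUD at ask) = AUD 11,234,519.34
AUD 11,234,519.34 ÷ 1.3220 (buy CAD at ask) = CAD 8,498,123.55

Net profit: CAD 178,123.55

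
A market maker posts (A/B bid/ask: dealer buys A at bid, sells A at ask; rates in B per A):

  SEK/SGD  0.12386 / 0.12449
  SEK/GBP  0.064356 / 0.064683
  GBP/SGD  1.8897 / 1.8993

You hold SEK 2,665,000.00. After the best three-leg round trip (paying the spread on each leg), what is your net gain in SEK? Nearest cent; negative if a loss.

Best loop SEK → SGD → GBP → SEK:
SEK 2,665,000.00 × 0.12386 (sell SEK at bid) = SGD 330,086.90
SGD 330,086.90 ÷ 1.8993 (buy GBP at ask) = GBP 173,793.98
GBP 173,793.98 ÷ 0.064683 (buy SEK at ask) = SEK 2,686,857.08

Net profit: SEK 21,857.08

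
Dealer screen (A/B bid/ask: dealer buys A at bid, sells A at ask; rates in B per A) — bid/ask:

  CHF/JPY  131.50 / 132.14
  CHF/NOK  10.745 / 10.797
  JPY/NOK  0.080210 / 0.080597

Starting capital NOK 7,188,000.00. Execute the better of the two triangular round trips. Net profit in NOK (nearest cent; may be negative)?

Best loop NOK → JPY → CHF → NOK:
NOK 7,188,000.00 ÷ 0.080597 (buy JPY at ask) = JPY 89,184,461
JPY 89,184,461 ÷ 132.14 (buy CHF at ask) = CHF 674,924.03
CHF 674,924.03 × 10.745 (sell CHF at bid) = NOK 7,252,058.67

Net profit: NOK 64,058.67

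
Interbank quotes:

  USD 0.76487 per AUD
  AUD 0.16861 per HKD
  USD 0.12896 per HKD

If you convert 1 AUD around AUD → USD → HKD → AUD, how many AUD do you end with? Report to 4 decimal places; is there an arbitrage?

1.0000 (no arbitrage)

Around AUD → USD → HKD → AUD: 1 × 0.76487 ÷ 0.12896 × 0.16861 = 1.000037
Product ≈ 1 (deviation 0.004%, within rounding noise).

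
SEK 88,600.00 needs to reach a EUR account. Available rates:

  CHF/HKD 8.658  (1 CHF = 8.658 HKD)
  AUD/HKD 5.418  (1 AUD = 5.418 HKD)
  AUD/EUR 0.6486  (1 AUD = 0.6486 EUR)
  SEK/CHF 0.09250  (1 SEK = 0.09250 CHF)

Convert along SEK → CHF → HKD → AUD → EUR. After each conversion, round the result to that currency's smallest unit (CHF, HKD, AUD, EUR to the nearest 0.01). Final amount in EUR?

EUR 8,494.36

SEK 88,600.00 × 0.09250 = CHF 8,195.50
CHF 8,195.50 × 8.658 = HKD 70,956.64
HKD 70,956.64 ÷ 5.418 = AUD 13,096.46
AUD 13,096.46 × 0.6486 = EUR 8,494.36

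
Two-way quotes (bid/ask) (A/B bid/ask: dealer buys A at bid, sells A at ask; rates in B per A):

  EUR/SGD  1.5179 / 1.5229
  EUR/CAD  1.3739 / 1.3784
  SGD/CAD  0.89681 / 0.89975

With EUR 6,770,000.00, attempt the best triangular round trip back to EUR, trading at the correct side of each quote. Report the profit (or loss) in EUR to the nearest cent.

Net profit: EUR 18,136.24

Best loop EUR → CAD → SGD → EUR:
EUR 6,770,000.00 × 1.3739 (sell EUR at bid) = CAD 9,301,303.00
CAD 9,301,303.00 ÷ 0.89975 (buy SGD at ask) = SGD 10,337,652.68
SGD 10,337,652.68 ÷ 1.5229 (buy EUR at ask) = EUR 6,788,136.24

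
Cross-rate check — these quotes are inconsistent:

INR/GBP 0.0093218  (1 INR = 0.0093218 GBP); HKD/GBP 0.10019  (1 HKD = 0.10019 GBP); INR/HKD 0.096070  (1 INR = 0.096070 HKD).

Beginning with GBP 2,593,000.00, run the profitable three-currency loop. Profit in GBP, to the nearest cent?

Profitable loop is GBP → INR → HKD → GBP:
GBP 2,593,000.00 ÷ 0.0093218 = INR 278,165,161.23
INR 278,165,161.23 × 0.096070 = HKD 26,723,327.04
HKD 26,723,327.04 × 0.10019 = GBP 2,677,410.14
Profit = GBP 2,677,410.14 − GBP 2,593,000.00

Profit: GBP 84,410.14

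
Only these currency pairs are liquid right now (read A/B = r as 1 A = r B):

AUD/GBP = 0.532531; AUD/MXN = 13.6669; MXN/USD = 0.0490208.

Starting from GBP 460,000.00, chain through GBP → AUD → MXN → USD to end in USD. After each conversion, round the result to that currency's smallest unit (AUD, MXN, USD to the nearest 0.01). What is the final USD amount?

USD 578,713.15

GBP 460,000.00 ÷ 0.532531 = AUD 863,799.48
AUD 863,799.48 × 13.6669 = MXN 11,805,461.11
MXN 11,805,461.11 × 0.0490208 = USD 578,713.15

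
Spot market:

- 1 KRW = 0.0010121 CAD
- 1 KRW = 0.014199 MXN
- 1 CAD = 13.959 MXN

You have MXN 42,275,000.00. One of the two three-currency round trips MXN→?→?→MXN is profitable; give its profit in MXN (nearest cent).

Profitable loop is MXN → CAD → KRW → MXN:
MXN 42,275,000.00 ÷ 13.959 = CAD 3,028,512.07
CAD 3,028,512.07 ÷ 0.0010121 = KRW 2,992,305,178
KRW 2,992,305,178 × 0.014199 = MXN 42,487,741.23
Profit = MXN 42,487,741.23 − MXN 42,275,000.00

Profit: MXN 212,741.23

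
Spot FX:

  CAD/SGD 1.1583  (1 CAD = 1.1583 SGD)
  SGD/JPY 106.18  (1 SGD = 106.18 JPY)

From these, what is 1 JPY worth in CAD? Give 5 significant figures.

1 JPY ÷ 106.18 = 0.00941797 SGD
0.00941797 SGD ÷ 1.1583 = 0.00813086 CAD

JPY/CAD = 0.0081309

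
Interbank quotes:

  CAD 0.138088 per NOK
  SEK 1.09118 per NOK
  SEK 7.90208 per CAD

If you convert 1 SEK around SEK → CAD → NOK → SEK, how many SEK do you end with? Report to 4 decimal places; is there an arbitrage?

Around SEK → CAD → NOK → SEK: 1 ÷ 7.90208 ÷ 0.138088 × 1.09118 = 0.999998
Product ≈ 1 (deviation 0.000%, within rounding noise).

1.0000 (no arbitrage)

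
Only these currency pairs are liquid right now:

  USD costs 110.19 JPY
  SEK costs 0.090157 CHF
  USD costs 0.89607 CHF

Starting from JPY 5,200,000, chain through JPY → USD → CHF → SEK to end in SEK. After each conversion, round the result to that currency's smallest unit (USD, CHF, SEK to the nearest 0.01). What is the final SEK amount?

JPY 5,200,000 ÷ 110.19 = USD 47,191.22
USD 47,191.22 × 0.89607 = CHF 42,286.64
CHF 42,286.64 ÷ 0.090157 = SEK 469,033.35

SEK 469,033.35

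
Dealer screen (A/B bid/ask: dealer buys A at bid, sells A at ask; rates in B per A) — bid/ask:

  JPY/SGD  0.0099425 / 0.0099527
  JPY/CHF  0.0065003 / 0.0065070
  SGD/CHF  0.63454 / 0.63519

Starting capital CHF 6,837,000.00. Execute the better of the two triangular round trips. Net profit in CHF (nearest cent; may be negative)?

Net profit: CHF 192,985.26

Best loop CHF → SGD → JPY → CHF:
CHF 6,837,000.00 ÷ 0.63519 (buy SGD at ask) = SGD 10,763,708.50
SGD 10,763,708.50 ÷ 0.0099527 (buy JPY at ask) = JPY 1,081,486,280
JPY 1,081,486,280 × 0.0065003 (sell JPY at bid) = CHF 7,029,985.26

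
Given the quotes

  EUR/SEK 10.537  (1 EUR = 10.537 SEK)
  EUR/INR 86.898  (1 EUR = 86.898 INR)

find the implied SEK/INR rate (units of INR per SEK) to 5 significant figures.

SEK/INR = 8.2469

1 SEK ÷ 10.537 = 0.0949037 EUR
0.0949037 EUR × 86.898 = 8.24694 INR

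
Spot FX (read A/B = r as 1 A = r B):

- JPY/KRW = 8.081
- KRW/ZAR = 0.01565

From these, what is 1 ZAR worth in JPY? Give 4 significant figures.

ZAR/JPY = 7.907

1 ZAR ÷ 0.01565 = 63.8978 KRW
63.8978 KRW ÷ 8.081 = 7.90716 JPY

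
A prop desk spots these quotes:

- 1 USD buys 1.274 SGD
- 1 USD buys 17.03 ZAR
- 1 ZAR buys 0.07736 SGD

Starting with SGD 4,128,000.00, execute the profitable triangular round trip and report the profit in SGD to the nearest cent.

Profit: SGD 140,756.38

Profitable loop is SGD → USD → ZAR → SGD:
SGD 4,128,000.00 ÷ 1.274 = USD 3,240,188.38
USD 3,240,188.38 × 17.03 = ZAR 55,180,408.16
ZAR 55,180,408.16 × 0.07736 = SGD 4,268,756.38
Profit = SGD 4,268,756.38 − SGD 4,128,000.00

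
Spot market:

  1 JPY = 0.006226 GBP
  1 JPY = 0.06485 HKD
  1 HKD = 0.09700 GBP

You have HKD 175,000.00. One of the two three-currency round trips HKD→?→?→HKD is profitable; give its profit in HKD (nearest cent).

Profitable loop is HKD → GBP → JPY → HKD:
HKD 175,000.00 × 0.09700 = GBP 16,975.00
GBP 16,975.00 ÷ 0.006226 = JPY 2,726,470
JPY 2,726,470 × 0.06485 = HKD 176,811.56
Profit = HKD 176,811.56 − HKD 175,000.00

Profit: HKD 1,811.56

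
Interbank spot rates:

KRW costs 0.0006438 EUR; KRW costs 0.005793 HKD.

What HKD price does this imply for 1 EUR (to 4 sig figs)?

1 EUR ÷ 0.0006438 = 1553.28 KRW
1553.28 KRW × 0.005793 = 8.99814 HKD

EUR/HKD = 8.998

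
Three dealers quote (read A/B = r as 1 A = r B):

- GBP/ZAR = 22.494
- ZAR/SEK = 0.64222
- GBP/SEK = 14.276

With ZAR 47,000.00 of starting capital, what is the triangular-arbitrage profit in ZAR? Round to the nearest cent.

Profitable loop is ZAR → SEK → GBP → ZAR:
ZAR 47,000.00 × 0.64222 = SEK 30,184.34
SEK 30,184.34 ÷ 14.276 = GBP 2,114.34
GBP 2,114.34 × 22.494 = ZAR 47,560.00
Profit = ZAR 47,560.00 − ZAR 47,000.00

Profit: ZAR 560.00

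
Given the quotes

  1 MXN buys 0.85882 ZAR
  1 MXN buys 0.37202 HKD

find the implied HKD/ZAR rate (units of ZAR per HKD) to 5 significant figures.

HKD/ZAR = 2.3085

1 HKD ÷ 0.37202 = 2.68803 MXN
2.68803 MXN × 0.85882 = 2.30853 ZAR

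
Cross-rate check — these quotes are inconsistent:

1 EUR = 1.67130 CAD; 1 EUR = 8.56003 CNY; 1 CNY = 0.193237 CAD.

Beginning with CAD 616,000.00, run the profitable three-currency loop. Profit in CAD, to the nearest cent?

Profitable loop is CAD → CNY → EUR → CAD:
CAD 616,000.00 ÷ 0.193237 = CNY 3,187,795.30
CNY 3,187,795.30 ÷ 8.56003 = EUR 372,404.69
EUR 372,404.69 × 1.67130 = CAD 622,399.95
Profit = CAD 622,399.95 − CAD 616,000.00

Profit: CAD 6,399.95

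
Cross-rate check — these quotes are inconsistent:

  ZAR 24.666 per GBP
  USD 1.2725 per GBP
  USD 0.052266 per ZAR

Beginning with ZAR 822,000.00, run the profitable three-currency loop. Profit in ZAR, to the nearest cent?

Profitable loop is ZAR → USD → GBP → ZAR:
ZAR 822,000.00 × 0.052266 = USD 42,962.65
USD 42,962.65 ÷ 1.2725 = GBP 33,762.40
GBP 33,762.40 × 24.666 = ZAR 832,783.32
Profit = ZAR 832,783.32 − ZAR 822,000.00

Profit: ZAR 10,783.32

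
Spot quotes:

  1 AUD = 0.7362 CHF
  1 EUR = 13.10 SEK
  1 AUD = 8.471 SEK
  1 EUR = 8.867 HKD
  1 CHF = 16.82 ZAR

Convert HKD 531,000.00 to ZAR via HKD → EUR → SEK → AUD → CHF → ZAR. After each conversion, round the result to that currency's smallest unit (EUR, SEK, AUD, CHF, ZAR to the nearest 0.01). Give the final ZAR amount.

HKD 531,000.00 ÷ 8.867 = EUR 59,884.97
EUR 59,884.97 × 13.10 = SEK 784,493.11
SEK 784,493.11 ÷ 8.471 = AUD 92,609.27
AUD 92,609.27 × 0.7362 = CHF 68,178.94
CHF 68,178.94 × 16.82 = ZAR 1,146,769.77

ZAR 1,146,769.77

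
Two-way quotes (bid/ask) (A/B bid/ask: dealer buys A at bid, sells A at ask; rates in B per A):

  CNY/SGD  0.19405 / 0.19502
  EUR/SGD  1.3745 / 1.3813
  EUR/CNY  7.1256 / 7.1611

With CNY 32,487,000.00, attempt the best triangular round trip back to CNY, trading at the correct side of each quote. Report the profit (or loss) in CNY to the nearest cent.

Net profit: CNY 33,460.22

Best loop CNY → SGD → EUR → CNY:
CNY 32,487,000.00 × 0.19405 (sell CNY at bid) = SGD 6,304,102.35
SGD 6,304,102.35 ÷ 1.3813 (buy EUR at ask) = EUR 4,563,890.79
EUR 4,563,890.79 × 7.1256 (sell EUR at bid) = CNY 32,520,460.22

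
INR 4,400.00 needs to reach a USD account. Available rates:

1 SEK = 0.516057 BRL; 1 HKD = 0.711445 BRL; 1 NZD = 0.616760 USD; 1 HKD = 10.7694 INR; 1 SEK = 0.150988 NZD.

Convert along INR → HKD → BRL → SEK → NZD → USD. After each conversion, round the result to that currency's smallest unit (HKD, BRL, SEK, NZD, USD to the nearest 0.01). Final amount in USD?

USD 52.46

INR 4,400.00 ÷ 10.7694 = HKD 408.57
HKD 408.57 × 0.711445 = BRL 290.68
BRL 290.68 ÷ 0.516057 = SEK 563.27
SEK 563.27 × 0.150988 = NZD 85.05
NZD 85.05 × 0.616760 = USD 52.46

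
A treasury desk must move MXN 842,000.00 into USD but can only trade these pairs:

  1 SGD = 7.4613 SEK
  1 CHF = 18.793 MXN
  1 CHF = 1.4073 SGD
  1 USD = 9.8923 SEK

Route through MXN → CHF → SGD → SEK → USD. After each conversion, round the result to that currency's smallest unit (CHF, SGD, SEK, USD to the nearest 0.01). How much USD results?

MXN 842,000.00 ÷ 18.793 = CHF 44,803.92
CHF 44,803.92 × 1.4073 = SGD 63,052.56
SGD 63,052.56 × 7.4613 = SEK 470,454.07
SEK 470,454.07 ÷ 9.8923 = USD 47,557.60

USD 47,557.60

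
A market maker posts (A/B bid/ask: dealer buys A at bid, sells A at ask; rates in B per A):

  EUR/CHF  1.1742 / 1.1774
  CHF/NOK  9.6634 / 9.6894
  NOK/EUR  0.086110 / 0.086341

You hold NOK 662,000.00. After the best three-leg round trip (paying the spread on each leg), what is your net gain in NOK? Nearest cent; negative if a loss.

Net profit: NOK 10,078.49

Best loop NOK → CHF → EUR → NOK:
NOK 662,000.00 ÷ 9.6894 (buy CHF at ask) = CHF 68,322.08
CHF 68,322.08 ÷ 1.1774 (buy EUR at ask) = EUR 58,027.93
EUR 58,027.93 ÷ 0.086341 (buy NOK at ask) = NOK 672,078.49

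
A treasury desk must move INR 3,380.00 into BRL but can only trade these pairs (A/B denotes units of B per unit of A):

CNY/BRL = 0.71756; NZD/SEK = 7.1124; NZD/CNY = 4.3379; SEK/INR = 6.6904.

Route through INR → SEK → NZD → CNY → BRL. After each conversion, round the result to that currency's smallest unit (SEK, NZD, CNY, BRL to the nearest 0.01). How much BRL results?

BRL 221.09

INR 3,380.00 ÷ 6.6904 = SEK 505.20
SEK 505.20 ÷ 7.1124 = NZD 71.03
NZD 71.03 × 4.3379 = CNY 308.12
CNY 308.12 × 0.71756 = BRL 221.09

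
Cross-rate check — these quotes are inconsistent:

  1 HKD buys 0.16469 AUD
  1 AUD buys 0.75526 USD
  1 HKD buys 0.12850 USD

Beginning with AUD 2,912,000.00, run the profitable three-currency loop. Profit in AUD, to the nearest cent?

Profit: AUD 96,366.78

Profitable loop is AUD → HKD → USD → AUD:
AUD 2,912,000.00 ÷ 0.16469 = HKD 17,681,705.02
HKD 17,681,705.02 × 0.12850 = USD 2,272,099.10
USD 2,272,099.10 ÷ 0.75526 = AUD 3,008,366.78
Profit = AUD 3,008,366.78 − AUD 2,912,000.00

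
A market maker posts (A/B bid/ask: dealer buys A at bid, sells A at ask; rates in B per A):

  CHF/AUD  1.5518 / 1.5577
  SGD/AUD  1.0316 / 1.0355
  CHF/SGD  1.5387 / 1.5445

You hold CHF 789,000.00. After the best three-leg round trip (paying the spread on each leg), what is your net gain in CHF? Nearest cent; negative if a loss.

Best loop CHF → SGD → AUD → CHF:
CHF 789,000.00 × 1.5387 (sell CHF at bid) = SGD 1,214,034.30
SGD 1,214,034.30 × 1.0316 (sell SGD at bid) = AUD 1,252,397.78
AUD 1,252,397.78 ÷ 1.5577 (buy CHF at ask) = CHF 804,004.48

Net profit: CHF 15,004.48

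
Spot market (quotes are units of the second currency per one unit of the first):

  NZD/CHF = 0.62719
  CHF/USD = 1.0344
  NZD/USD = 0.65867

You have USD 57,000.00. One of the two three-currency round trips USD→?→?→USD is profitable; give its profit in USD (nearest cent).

Profit: USD 870.22

Profitable loop is USD → CHF → NZD → USD:
USD 57,000.00 ÷ 1.0344 = CHF 55,104.41
CHF 55,104.41 ÷ 0.62719 = NZD 87,859.19
NZD 87,859.19 × 0.65867 = USD 57,870.22
Profit = USD 57,870.22 − USD 57,000.00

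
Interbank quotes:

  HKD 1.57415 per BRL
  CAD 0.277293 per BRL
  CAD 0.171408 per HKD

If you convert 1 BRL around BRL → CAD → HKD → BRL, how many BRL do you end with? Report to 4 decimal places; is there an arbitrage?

Around BRL → CAD → HKD → BRL: 1 × 0.277293 ÷ 0.171408 ÷ 1.57415 = 1.027689
Product > 1; profitable direction is BRL → CAD → HKD → BRL.

1.0277 (arbitrage exists)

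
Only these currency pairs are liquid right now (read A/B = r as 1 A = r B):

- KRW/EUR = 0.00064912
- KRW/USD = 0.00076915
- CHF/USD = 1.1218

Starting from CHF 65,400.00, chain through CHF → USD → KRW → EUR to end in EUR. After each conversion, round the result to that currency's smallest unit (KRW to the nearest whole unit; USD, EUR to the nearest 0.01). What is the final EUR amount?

CHF 65,400.00 × 1.1218 = USD 73,365.72
USD 73,365.72 ÷ 0.00076915 = KRW 95,385,451
KRW 95,385,451 × 0.00064912 = EUR 61,916.60

EUR 61,916.60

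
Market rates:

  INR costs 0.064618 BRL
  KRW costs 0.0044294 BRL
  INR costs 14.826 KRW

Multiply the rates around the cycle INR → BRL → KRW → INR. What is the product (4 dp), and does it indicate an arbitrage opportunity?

Around INR → BRL → KRW → INR: 1 × 0.064618 ÷ 0.0044294 ÷ 14.826 = 0.983976
Product < 1; profitable direction is INR → KRW → BRL → INR.

0.9840 (arbitrage exists)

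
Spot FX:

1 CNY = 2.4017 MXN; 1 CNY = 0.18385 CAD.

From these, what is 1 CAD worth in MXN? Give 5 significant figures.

CAD/MXN = 13.063

1 CAD ÷ 0.18385 = 5.43922 CNY
5.43922 CNY × 2.4017 = 13.0634 MXN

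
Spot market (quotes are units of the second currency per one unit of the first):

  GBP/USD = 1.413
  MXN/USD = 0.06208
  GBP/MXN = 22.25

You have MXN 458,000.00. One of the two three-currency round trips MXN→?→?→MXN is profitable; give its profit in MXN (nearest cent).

Profitable loop is MXN → GBP → USD → MXN:
MXN 458,000.00 ÷ 22.25 = GBP 20,584.27
GBP 20,584.27 × 1.413 = USD 29,085.57
USD 29,085.57 ÷ 0.06208 = MXN 468,517.61
Profit = MXN 468,517.61 − MXN 458,000.00

Profit: MXN 10,517.61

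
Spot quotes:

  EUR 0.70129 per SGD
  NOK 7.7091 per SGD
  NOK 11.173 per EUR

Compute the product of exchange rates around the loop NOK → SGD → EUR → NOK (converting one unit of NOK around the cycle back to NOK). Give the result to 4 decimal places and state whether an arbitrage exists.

1.0164 (arbitrage exists)

Around NOK → SGD → EUR → NOK: 1 ÷ 7.7091 × 0.70129 × 11.173 = 1.016398
Product > 1; profitable direction is NOK → SGD → EUR → NOK.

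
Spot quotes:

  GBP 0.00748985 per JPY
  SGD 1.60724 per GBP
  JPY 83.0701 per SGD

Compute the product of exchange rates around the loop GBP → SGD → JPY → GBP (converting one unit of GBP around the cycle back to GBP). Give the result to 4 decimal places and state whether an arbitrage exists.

Around GBP → SGD → JPY → GBP: 1 × 1.60724 × 83.0701 × 0.00748985 = 0.999997
Product ≈ 1 (deviation 0.000%, within rounding noise).

1.0000 (no arbitrage)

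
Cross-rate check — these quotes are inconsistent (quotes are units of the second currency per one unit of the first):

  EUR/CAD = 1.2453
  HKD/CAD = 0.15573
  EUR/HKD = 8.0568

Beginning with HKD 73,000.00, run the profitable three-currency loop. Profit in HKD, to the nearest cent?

Profitable loop is HKD → CAD → EUR → HKD:
HKD 73,000.00 × 0.15573 = CAD 11,368.29
CAD 11,368.29 ÷ 1.2453 = EUR 9,128.96
EUR 9,128.96 × 8.0568 = HKD 73,550.18
Profit = HKD 73,550.18 − HKD 73,000.00

Profit: HKD 550.18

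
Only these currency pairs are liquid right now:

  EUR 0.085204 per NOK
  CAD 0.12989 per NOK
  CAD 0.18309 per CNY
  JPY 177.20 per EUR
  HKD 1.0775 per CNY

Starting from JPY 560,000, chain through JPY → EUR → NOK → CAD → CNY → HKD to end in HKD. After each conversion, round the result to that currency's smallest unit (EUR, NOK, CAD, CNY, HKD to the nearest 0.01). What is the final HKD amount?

HKD 28,352.57

JPY 560,000 ÷ 177.20 = EUR 3,160.27
EUR 3,160.27 ÷ 0.085204 = NOK 37,090.63
NOK 37,090.63 × 0.12989 = CAD 4,817.70
CAD 4,817.70 ÷ 0.18309 = CNY 26,313.29
CNY 26,313.29 × 1.0775 = HKD 28,352.57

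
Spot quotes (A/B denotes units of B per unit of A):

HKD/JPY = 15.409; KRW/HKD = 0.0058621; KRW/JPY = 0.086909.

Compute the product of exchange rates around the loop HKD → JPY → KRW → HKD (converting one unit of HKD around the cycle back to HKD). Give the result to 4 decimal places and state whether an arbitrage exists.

1.0394 (arbitrage exists)

Around HKD → JPY → KRW → HKD: 1 × 15.409 ÷ 0.086909 × 0.0058621 = 1.039353
Product > 1; profitable direction is HKD → JPY → KRW → HKD.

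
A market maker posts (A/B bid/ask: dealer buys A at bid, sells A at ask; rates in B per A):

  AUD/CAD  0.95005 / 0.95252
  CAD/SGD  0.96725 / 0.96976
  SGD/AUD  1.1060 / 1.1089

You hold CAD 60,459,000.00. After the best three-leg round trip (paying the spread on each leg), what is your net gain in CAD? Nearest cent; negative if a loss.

Best loop CAD → SGD → AUD → CAD:
CAD 60,459,000.00 × 0.96725 (sell CAD at bid) = SGD 58,478,967.75
SGD 58,478,967.75 × 1.1060 (sell SGD at bid) = AUD 64,677,738.33
AUD 64,677,738.33 × 0.95005 (sell AUD at bid) = CAD 61,447,085.30

Net profit: CAD 988,085.30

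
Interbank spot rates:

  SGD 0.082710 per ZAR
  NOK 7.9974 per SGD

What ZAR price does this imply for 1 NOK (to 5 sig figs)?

1 NOK ÷ 7.9974 = 0.125041 SGD
0.125041 SGD ÷ 0.082710 = 1.5118 ZAR

NOK/ZAR = 1.5118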